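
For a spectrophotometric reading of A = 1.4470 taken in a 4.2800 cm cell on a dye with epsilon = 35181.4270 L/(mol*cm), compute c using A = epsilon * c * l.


Formula: c = A / (epsilon * l)
Substituting: c = 1.4470 / (35181.4270 * 4.2800)
Result: 9.6097e-06 mol/L


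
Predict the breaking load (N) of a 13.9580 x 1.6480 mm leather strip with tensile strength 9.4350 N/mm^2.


Formula: F = TS * w * t
Substituting: F = 9.4350 * 13.9580 * 1.6480
Result: 217.0313 N


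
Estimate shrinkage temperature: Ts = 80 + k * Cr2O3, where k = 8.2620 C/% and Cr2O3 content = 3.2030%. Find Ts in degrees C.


Formula: Ts = 80 + k * Cr2O3
Substituting: Ts = 80 + 8.2620 * 3.2030
Result: 106.4632 C


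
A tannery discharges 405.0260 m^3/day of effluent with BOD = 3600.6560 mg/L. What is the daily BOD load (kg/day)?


Formula: BOD_load = volume * conc / 1000
Substituting: BOD_load = 405.0260 * 3600.6560 / 1000
Result: 1458.3593 kg/day


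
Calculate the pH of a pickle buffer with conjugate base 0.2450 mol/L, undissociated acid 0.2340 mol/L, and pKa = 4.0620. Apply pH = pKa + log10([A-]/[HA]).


ratio = [A-] / [HA] = 0.2450 / 0.2340 = 1.0470
log10(ratio) = 0.0199502
pH = pKa + log10(ratio) = 4.0620 + 0.0199502 = 4.0820


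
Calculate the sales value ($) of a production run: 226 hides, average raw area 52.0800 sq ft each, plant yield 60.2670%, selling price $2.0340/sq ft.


Raw_total = N * avg_area = 226 * 52.0800 = 11770.0800 sq ft
Finished = Raw_total * yield / 100 = 11770.0800 * 60.2670 / 100 = 7093.4741 sq ft
Value = Finished * price = 7093.4741 * 2.0340 = 14428.1263 $


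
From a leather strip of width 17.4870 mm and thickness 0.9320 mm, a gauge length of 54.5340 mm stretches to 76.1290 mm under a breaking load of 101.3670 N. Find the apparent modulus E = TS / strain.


TS = F / (w * t) = 101.3670 / (17.4870 * 0.9320) = 6.2196 N/mm^2
strain = (Lf - L0) / L0 = (76.1290 - 54.5340) / 54.5340 = 0.3960
E = TS / strain = 6.2196 / 0.3960 = 15.7065 N/mm^2


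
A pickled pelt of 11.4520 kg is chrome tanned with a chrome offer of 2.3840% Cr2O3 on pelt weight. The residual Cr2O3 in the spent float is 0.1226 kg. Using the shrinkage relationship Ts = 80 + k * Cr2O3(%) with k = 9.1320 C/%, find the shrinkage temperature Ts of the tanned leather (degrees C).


Offered = pelt * offer_pct / 100 = 11.4520 * 2.3840 / 100 = 0.2730 kg
Uptake = offered - residual = 0.2730 - 0.1226 = 0.1504 kg
Cr2O3% on pelt = uptake / pelt * 100 = 0.1504 / 11.4520 * 100 = 1.3134 %
Ts = 80 + k * Cr2O3% = 80 + 9.1320 * 1.3134 = 91.9944 C


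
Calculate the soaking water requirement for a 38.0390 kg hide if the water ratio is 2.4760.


Formula: Water = hide_weight * ratio
Substituting: Water = 38.0390 * 2.4760
Result: 94.1846 kg


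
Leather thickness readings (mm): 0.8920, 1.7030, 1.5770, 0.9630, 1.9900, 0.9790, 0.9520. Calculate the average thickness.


Formula: Average = sum / n
Substituting: Average = 9.0560 / 7
Result: 1.2937 mm


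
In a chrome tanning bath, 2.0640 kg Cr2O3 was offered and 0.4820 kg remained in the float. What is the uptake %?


Formula: Uptake = (offered - residual) / offered * 100
Substituting: Uptake = (2.0640 - 0.4820) / 2.0640 * 100
Result: 76.6473 %


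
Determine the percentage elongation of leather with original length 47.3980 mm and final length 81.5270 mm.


Formula: Elongation = (Lf - L0) / L0 * 100
Substituting: Elongation = (81.5270 - 47.3980) / 47.3980 * 100
Result: 72.0051 %


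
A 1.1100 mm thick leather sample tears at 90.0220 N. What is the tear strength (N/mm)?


Formula: Tear strength = force / thickness
Substituting: Tear strength = 90.0220 / 1.1100
Result: 81.1009 N/mm


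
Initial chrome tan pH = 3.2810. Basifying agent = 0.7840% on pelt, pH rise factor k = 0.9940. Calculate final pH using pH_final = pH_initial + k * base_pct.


Formula: pH_final = pH_initial + k * base_pct
Substituting: pH_final = 3.2810 + 0.9940 * 0.7840
Result: 4.0603


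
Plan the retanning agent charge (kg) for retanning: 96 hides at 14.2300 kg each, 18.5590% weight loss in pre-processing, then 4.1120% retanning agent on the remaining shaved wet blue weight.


Total_raw = N * avg_wt = 96 * 14.2300 = 1366.0800 kg
Substrate = Total_raw * (1 - loss/100) = 1366.0800 * (1 - 18.5590/100) = 1112.5492 kg
Retan = Substrate * pct / 100 = 1112.5492 * 4.1120 / 100 = 45.7480 kg


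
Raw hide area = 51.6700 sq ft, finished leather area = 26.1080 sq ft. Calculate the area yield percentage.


Formula: Yield = finished / raw * 100
Substituting: Yield = 26.1080 / 51.6700 * 100
Result: 50.5284 %


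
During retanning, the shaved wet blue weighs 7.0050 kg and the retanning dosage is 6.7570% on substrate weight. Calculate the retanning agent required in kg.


Formula: Retan = substrate * pct / 100
Substituting: Retan = 7.0050 * 6.7570 / 100
Result: 0.4733 kg


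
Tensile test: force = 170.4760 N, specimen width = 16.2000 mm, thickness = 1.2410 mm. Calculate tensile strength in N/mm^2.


Formula: TS = force / (width * thickness)
Substituting: TS = 170.4760 / (16.2000 * 1.2410)
Result: 8.4796 N/mm^2


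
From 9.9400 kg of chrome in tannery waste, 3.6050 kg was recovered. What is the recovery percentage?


Formula: Recovery = recovered / input * 100
Substituting: Recovery = 3.6050 / 9.9400 * 100
Result: 36.2676 %


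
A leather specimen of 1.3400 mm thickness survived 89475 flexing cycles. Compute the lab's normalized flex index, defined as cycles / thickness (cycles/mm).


Formula: Index = cycles / thickness
Substituting: Index = 89475 / 1.3400
Result: 66772.3881 cycles/mm


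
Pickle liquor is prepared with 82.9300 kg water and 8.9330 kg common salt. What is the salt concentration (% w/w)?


Formula: Conc = salt / (water + salt) * 100
Substituting: Conc = 8.9330 / (82.9300 + 8.9330) * 100
Result: 9.7243 %


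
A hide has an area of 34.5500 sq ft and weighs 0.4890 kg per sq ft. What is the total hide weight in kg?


Formula: Weight = area * weight_per_sqft
Substituting: Weight = 34.5500 * 0.4890
Result: 16.8949 kg


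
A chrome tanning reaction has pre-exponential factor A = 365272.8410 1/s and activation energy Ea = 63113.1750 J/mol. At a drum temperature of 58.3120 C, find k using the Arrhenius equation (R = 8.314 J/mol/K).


T_K = T_C + 273.15 = 58.3120 + 273.15 = 331.4620 K
exponent = -Ea / (R * T_K) = -63113.1750 / (8.314 * 331.4620) = -22.9022
k = A * exp(exponent) = 365272.8410 * exp(-22.9022) = 4.1337e-05 1/s


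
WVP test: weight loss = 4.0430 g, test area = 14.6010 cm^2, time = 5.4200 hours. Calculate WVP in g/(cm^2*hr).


Formula: WVP = loss / (area * time)
Substituting: WVP = 4.0430 / (14.6010 * 5.4200)
Result: 0.0510883 g/(cm^2*hr)


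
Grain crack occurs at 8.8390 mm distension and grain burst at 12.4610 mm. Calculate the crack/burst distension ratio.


Formula: Ratio = crack / burst
Substituting: Ratio = 8.8390 / 12.4610
Result: 0.7093


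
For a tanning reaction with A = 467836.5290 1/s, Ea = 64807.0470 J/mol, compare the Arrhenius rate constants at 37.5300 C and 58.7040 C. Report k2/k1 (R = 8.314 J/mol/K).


T1 = 37.5300 + 273.15 = 310.6800 K; T2 = 58.7040 + 273.15 = 331.8540 K
k1 = A * exp(-Ea/(R*T1)) = 467836.5290 * exp(-64807.0470/(8.314*310.6800)) = 5.9387e-06 1/s
k2 = A * exp(-Ea/(R*T2)) = 467836.5290 * exp(-64807.0470/(8.314*331.8540)) = 2.9440e-05 1/s
k2/k1 = 2.9440e-05 / 5.9387e-06 = 4.9573


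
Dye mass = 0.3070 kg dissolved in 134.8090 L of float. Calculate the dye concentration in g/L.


Formula: Conc = dye_mass(kg) / volume(L) * 1000
Substituting: Conc = 0.3070 / 134.8090 * 1000
Result: 2.2773 g/L


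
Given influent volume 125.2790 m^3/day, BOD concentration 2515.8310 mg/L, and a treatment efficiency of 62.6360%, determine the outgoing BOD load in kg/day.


Load_in = volume * conc / 1000 = 125.2790 * 2515.8310 / 1000 = 315.1808 kg/day
Removed = Load_in * eff / 100 = 315.1808 * 62.6360 / 100 = 197.4166 kg/day
Load_out = Load_in - Removed = 315.1808 - 197.4166 = 117.7642 kg/day


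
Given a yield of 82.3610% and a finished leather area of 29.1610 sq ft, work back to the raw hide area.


Formula: raw = finished * 100 / yield
Substituting: raw = 29.1610 * 100 / 82.3610
Result: 35.4063 sq ft


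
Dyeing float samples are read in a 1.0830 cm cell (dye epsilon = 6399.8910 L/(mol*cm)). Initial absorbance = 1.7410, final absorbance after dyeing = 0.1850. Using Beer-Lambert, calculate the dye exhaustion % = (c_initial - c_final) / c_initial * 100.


c_initial = A_i / (epsilon * l) = 1.7410 / (6399.8910 * 1.0830) = 2.5119e-04 mol/L
c_final = A_f / (epsilon * l) = 0.1850 / (6399.8910 * 1.0830) = 2.6691e-05 mol/L
Exhaustion = (c_initial - c_final) / c_initial * 100 = (2.5119e-04 - 2.6691e-05) / 2.5119e-04 * 100 = 89.3739 %


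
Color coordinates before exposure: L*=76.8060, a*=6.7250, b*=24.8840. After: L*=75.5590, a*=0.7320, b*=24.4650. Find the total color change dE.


dL = -1.2470, da = -5.9930, db = -0.4190
dE = sqrt((-1.2470)^2 + (-5.9930)^2 + (-0.4190)^2) = 6.1357


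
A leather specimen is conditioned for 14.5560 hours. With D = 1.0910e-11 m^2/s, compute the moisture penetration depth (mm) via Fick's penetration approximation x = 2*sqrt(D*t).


t = 14.5560 hr * 3600 = 52401.6000 s
D * t = 1.0910e-11 * 52401.6000 = 5.7170e-07
x = 2 * sqrt(D*t) = 2 * sqrt(5.7170e-07) = 0.00151222 m = 1.5122 mm


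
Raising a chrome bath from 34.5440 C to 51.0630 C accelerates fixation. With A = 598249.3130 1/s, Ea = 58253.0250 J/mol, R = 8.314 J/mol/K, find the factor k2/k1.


T1 = 34.5440 + 273.15 = 307.6940 K; T2 = 51.0630 + 273.15 = 324.2130 K
k1 = A * exp(-Ea/(R*T1)) = 598249.3130 * exp(-58253.0250/(8.314*307.6940)) = 7.7161e-05 1/s
k2 = A * exp(-Ea/(R*T2)) = 598249.3130 * exp(-58253.0250/(8.314*324.2130)) = 2.4619e-04 1/s
k2/k1 = 2.4619e-04 / 7.7161e-05 = 3.1907


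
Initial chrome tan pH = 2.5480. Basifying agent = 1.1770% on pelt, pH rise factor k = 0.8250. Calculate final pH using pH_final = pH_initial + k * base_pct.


Formula: pH_final = pH_initial + k * base_pct
Substituting: pH_final = 2.5480 + 0.8250 * 1.1770
Result: 3.5190


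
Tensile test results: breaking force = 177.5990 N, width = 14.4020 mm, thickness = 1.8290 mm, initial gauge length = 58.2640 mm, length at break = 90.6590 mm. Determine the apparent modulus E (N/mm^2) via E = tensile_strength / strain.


TS = F / (w * t) = 177.5990 / (14.4020 * 1.8290) = 6.7422 N/mm^2
strain = (Lf - L0) / L0 = (90.6590 - 58.2640) / 58.2640 = 0.5560
E = TS / strain = 6.7422 / 0.5560 = 12.1262 N/mm^2


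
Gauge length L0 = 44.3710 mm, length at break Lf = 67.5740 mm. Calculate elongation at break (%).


Formula: Elongation = (Lf - L0) / L0 * 100
Substituting: Elongation = (67.5740 - 44.3710) / 44.3710 * 100
Result: 52.2932 %


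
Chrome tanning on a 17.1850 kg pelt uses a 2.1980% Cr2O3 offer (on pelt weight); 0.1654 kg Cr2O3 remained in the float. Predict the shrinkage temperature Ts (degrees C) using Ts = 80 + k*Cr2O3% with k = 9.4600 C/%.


Offered = pelt * offer_pct / 100 = 17.1850 * 2.1980 / 100 = 0.3777 kg
Uptake = offered - residual = 0.3777 - 0.1654 = 0.2123 kg
Cr2O3% on pelt = uptake / pelt * 100 = 0.2123 / 17.1850 * 100 = 1.2355 %
Ts = 80 + k * Cr2O3% = 80 + 9.4600 * 1.2355 = 91.6881 C


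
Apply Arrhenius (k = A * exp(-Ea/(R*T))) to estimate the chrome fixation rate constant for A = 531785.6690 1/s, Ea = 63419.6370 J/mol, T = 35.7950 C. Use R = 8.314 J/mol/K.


T_K = T_C + 273.15 = 35.7950 + 273.15 = 308.9450 K
exponent = -Ea / (R * T_K) = -63419.6370 / (8.314 * 308.9450) = -24.6907
k = A * exp(exponent) = 531785.6690 * exp(-24.6907) = 1.0063e-05 1/s


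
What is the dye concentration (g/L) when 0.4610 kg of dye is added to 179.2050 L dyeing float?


Formula: Conc = dye_mass(kg) / volume(L) * 1000
Substituting: Conc = 0.4610 / 179.2050 * 1000
Result: 2.5725 g/L


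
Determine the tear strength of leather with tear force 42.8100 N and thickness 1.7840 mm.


Formula: Tear strength = force / thickness
Substituting: Tear strength = 42.8100 / 1.7840
Result: 23.9966 N/mm


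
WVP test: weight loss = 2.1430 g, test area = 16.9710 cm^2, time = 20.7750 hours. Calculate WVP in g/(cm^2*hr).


Formula: WVP = loss / (area * time)
Substituting: WVP = 2.1430 / (16.9710 * 20.7750)
Result: 0.00607818 g/(cm^2*hr)


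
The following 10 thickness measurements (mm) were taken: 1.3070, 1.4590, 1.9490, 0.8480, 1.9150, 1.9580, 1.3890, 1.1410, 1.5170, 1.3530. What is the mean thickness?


Formula: Average = sum / n
Substituting: Average = 14.8360 / 10
Result: 1.4836 mm


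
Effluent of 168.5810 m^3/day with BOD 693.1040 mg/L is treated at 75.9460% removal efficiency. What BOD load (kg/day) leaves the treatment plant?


Load_in = volume * conc / 1000 = 168.5810 * 693.1040 / 1000 = 116.8442 kg/day
Removed = Load_in * eff / 100 = 116.8442 * 75.9460 / 100 = 88.7385 kg/day
Load_out = Load_in - Removed = 116.8442 - 88.7385 = 28.1057 kg/day


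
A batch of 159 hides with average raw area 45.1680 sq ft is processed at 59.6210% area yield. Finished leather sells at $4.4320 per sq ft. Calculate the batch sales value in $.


Raw_total = N * avg_area = 159 * 45.1680 = 7181.7120 sq ft
Finished = Raw_total * yield / 100 = 7181.7120 * 59.6210 / 100 = 4281.8085 sq ft
Value = Finished * price = 4281.8085 * 4.4320 = 18976.9753 $


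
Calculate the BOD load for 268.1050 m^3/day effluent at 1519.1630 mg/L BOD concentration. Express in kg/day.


Formula: BOD_load = volume * conc / 1000
Substituting: BOD_load = 268.1050 * 1519.1630 / 1000
Result: 407.2952 kg/day


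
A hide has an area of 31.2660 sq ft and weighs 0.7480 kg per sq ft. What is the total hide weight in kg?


Formula: Weight = area * weight_per_sqft
Substituting: Weight = 31.2660 * 0.7480
Result: 23.3870 kg


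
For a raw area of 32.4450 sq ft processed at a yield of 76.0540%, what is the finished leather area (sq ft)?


Formula: finished = raw * yield / 100
Substituting: finished = 32.4450 * 76.0540 / 100
Result: 24.6757 sq ft


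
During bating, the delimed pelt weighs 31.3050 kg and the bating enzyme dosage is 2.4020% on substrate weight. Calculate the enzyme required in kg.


Formula: Enzyme = substrate * pct / 100
Substituting: Enzyme = 31.3050 * 2.4020 / 100
Result: 0.7519 kg


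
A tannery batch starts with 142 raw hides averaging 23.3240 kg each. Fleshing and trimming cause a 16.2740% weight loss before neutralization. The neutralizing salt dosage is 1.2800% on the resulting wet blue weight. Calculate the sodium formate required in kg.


Total_raw = N * avg_wt = 142 * 23.3240 = 3312.0080 kg
Substrate = Total_raw * (1 - loss/100) = 3312.0080 * (1 - 16.2740/100) = 2773.0118 kg
Neutralizer = Substrate * pct / 100 = 2773.0118 * 1.2800 / 100 = 35.4946 kg


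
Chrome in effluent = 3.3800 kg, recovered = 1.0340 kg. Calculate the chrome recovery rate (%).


Formula: Recovery = recovered / input * 100
Substituting: Recovery = 1.0340 / 3.3800 * 100
Result: 30.5917 %


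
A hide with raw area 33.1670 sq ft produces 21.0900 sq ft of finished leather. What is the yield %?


Formula: Yield = finished / raw * 100
Substituting: Yield = 21.0900 / 33.1670 * 100
Result: 63.5873 %


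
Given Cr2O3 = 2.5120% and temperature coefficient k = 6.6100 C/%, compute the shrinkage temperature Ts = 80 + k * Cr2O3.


Formula: Ts = 80 + k * Cr2O3
Substituting: Ts = 80 + 6.6100 * 2.5120
Result: 96.6043 C


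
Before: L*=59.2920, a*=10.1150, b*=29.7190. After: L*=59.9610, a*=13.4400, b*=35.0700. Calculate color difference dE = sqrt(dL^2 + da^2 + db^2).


dL = 0.6690, da = 3.3250, db = 5.3510
dE = sqrt(0.6690^2 + 3.3250^2 + 5.3510^2) = 6.3353


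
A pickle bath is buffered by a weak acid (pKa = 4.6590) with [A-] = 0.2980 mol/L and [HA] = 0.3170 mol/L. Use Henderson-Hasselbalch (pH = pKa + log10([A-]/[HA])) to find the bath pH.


ratio = [A-] / [HA] = 0.2980 / 0.3170 = 0.9401
log10(ratio) = -0.026843
pH = pKa + log10(ratio) = 4.6590 - 0.026843 = 4.6322


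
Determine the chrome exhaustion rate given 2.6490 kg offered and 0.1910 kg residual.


Formula: Uptake = (offered - residual) / offered * 100
Substituting: Uptake = (2.6490 - 0.1910) / 2.6490 * 100
Result: 92.7897 %


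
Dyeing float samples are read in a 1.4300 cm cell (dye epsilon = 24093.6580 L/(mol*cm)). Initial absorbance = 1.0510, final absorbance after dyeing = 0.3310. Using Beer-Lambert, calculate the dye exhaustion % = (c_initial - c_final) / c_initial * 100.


c_initial = A_i / (epsilon * l) = 1.0510 / (24093.6580 * 1.4300) = 3.0505e-05 mol/L
c_final = A_f / (epsilon * l) = 0.3310 / (24093.6580 * 1.4300) = 9.6070e-06 mol/L
Exhaustion = (c_initial - c_final) / c_initial * 100 = (3.0505e-05 - 9.6070e-06) / 3.0505e-05 * 100 = 68.5062 %


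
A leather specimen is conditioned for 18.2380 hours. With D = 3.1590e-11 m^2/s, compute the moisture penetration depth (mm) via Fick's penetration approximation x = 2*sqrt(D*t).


t = 18.2380 hr * 3600 = 65656.8000 s
D * t = 3.1590e-11 * 65656.8000 = 2.0741e-06
x = 2 * sqrt(D*t) = 2 * sqrt(2.0741e-06) = 0.00288035 m = 2.8803 mm


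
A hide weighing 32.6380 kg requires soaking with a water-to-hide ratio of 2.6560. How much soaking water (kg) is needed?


Formula: Water = hide_weight * ratio
Substituting: Water = 32.6380 * 2.6560
Result: 86.6865 kg


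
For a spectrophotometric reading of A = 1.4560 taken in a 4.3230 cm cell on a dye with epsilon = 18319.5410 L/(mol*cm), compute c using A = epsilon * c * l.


Formula: c = A / (epsilon * l)
Substituting: c = 1.4560 / (18319.5410 * 4.3230)
Result: 1.8385e-05 mol/L


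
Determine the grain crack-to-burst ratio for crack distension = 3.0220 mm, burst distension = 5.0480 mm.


Formula: Ratio = crack / burst
Substituting: Ratio = 3.0220 / 5.0480
Result: 0.5987


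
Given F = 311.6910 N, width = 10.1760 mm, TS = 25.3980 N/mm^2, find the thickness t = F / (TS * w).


Formula: t = F / (TS * w)
Substituting: t = 311.6910 / (25.3980 * 10.1760)
Result: 1.2060 mm


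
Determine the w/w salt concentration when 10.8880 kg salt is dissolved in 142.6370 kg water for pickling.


Formula: Conc = salt / (water + salt) * 100
Substituting: Conc = 10.8880 / (142.6370 + 10.8880) * 100
Result: 7.0920 %


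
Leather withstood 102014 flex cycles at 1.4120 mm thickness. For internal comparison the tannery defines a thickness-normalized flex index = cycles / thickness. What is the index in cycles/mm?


Formula: Index = cycles / thickness
Substituting: Index = 102014 / 1.4120
Result: 72247.8754 cycles/mm


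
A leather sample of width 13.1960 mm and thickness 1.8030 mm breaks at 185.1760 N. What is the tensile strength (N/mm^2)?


Formula: TS = force / (width * thickness)
Substituting: TS = 185.1760 / (13.1960 * 1.8030)
Result: 7.7830 N/mm^2


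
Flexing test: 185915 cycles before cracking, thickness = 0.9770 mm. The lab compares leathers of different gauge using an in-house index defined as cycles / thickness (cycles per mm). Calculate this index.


Formula: Index = cycles / thickness
Substituting: Index = 185915 / 0.9770
Result: 190291.7093 cycles/mm


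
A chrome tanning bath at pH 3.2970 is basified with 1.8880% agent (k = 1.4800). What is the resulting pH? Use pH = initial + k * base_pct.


Formula: pH_final = pH_initial + k * base_pct
Substituting: pH_final = 3.2970 + 1.4800 * 1.8880
Result: 6.0912


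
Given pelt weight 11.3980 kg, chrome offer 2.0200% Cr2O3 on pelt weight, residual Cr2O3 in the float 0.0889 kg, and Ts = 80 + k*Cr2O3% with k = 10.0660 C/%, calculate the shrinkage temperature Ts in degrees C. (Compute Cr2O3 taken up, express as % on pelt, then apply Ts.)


Offered = pelt * offer_pct / 100 = 11.3980 * 2.0200 / 100 = 0.2302 kg
Uptake = offered - residual = 0.2302 - 0.0889 = 0.1413 kg
Cr2O3% on pelt = uptake / pelt * 100 = 0.1413 / 11.3980 * 100 = 1.2400 %
Ts = 80 + k * Cr2O3% = 80 + 10.0660 * 1.2400 = 92.4822 C


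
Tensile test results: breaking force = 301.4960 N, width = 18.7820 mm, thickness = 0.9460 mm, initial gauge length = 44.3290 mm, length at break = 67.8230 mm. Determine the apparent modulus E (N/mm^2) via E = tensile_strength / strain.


TS = F / (w * t) = 301.4960 / (18.7820 * 0.9460) = 16.9687 N/mm^2
strain = (Lf - L0) / L0 = (67.8230 - 44.3290) / 44.3290 = 0.5300
E = TS / strain = 16.9687 / 0.5300 = 32.0169 N/mm^2


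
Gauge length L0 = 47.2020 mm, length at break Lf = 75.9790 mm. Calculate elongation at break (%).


Formula: Elongation = (Lf - L0) / L0 * 100
Substituting: Elongation = (75.9790 - 47.2020) / 47.2020 * 100
Result: 60.9656 %


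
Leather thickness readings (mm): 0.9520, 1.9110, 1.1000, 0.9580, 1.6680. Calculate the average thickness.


Formula: Average = sum / n
Substituting: Average = 6.5890 / 5
Result: 1.3178 mm


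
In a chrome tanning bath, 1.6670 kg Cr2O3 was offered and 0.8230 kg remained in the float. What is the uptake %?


Formula: Uptake = (offered - residual) / offered * 100
Substituting: Uptake = (1.6670 - 0.8230) / 1.6670 * 100
Result: 50.6299 %


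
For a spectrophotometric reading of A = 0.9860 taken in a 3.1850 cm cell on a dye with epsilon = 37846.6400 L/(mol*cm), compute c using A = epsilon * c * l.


Formula: c = A / (epsilon * l)
Substituting: c = 0.9860 / (37846.6400 * 3.1850)
Result: 8.1798e-06 mol/L


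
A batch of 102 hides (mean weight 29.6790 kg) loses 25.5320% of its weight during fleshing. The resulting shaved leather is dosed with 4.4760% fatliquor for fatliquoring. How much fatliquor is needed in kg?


Total_raw = N * avg_wt = 102 * 29.6790 = 3027.2580 kg
Substrate = Total_raw * (1 - loss/100) = 3027.2580 * (1 - 25.5320/100) = 2254.3385 kg
Fat = Substrate * pct / 100 = 2254.3385 * 4.4760 / 100 = 100.9042 kg


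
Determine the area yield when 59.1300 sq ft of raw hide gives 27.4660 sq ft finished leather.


Formula: Yield = finished / raw * 100
Substituting: Yield = 27.4660 / 59.1300 * 100
Result: 46.4502 %


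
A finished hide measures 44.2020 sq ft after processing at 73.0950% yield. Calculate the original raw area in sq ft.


Formula: raw = finished * 100 / yield
Substituting: raw = 44.2020 * 100 / 73.0950
Result: 60.4720 sq ft


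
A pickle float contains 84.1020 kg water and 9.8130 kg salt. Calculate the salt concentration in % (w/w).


Formula: Conc = salt / (water + salt) * 100
Substituting: Conc = 9.8130 / (84.1020 + 9.8130) * 100
Result: 10.4488 %


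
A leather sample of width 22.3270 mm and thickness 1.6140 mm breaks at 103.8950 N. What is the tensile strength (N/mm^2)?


Formula: TS = force / (width * thickness)
Substituting: TS = 103.8950 / (22.3270 * 1.6140)
Result: 2.8831 N/mm^2


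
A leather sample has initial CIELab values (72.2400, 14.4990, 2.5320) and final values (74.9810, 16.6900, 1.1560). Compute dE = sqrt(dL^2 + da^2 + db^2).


dL = 2.7410, da = 2.1910, db = -1.3760
dE = sqrt(2.7410^2 + 2.1910^2 + (-1.3760)^2) = 3.7692


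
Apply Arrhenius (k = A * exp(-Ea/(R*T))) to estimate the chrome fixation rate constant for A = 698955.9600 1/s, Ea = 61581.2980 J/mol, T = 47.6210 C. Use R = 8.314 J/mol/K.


T_K = T_C + 273.15 = 47.6210 + 273.15 = 320.7710 K
exponent = -Ea / (R * T_K) = -61581.2980 / (8.314 * 320.7710) = -23.0911
k = A * exp(exponent) = 698955.9600 * exp(-23.0911) = 6.5484e-05 1/s


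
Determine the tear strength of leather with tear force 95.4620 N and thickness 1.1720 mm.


Formula: Tear strength = force / thickness
Substituting: Tear strength = 95.4620 / 1.1720
Result: 81.4522 N/mm


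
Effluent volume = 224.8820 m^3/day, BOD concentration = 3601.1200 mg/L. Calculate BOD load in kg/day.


Formula: BOD_load = volume * conc / 1000
Substituting: BOD_load = 224.8820 * 3601.1200 / 1000
Result: 809.8271 kg/day


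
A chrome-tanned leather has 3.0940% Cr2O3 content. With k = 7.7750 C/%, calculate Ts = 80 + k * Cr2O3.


Formula: Ts = 80 + k * Cr2O3
Substituting: Ts = 80 + 7.7750 * 3.0940
Result: 104.0558 C


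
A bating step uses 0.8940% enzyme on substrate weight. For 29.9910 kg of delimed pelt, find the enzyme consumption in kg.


Formula: Enzyme = substrate * pct / 100
Substituting: Enzyme = 29.9910 * 0.8940 / 100
Result: 0.2681 kg


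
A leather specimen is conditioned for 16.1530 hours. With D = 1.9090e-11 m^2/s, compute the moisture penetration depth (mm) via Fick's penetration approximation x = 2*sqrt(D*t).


t = 16.1530 hr * 3600 = 58150.8000 s
D * t = 1.9090e-11 * 58150.8000 = 1.1101e-06
x = 2 * sqrt(D*t) = 2 * sqrt(1.1101e-06) = 0.00210722 m = 2.1072 mm


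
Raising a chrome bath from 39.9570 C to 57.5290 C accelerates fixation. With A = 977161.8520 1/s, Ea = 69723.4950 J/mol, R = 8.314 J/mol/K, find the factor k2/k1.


T1 = 39.9570 + 273.15 = 313.1070 K; T2 = 57.5290 + 273.15 = 330.6790 K
k1 = A * exp(-Ea/(R*T1)) = 977161.8520 * exp(-69723.4950/(8.314*313.1070)) = 2.2793e-06 1/s
k2 = A * exp(-Ea/(R*T2)) = 977161.8520 * exp(-69723.4950/(8.314*330.6790)) = 9.4607e-06 1/s
k2/k1 = 9.4607e-06 / 2.2793e-06 = 4.1507


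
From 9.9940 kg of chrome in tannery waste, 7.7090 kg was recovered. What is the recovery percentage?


Formula: Recovery = recovered / input * 100
Substituting: Recovery = 7.7090 / 9.9940 * 100
Result: 77.1363 %


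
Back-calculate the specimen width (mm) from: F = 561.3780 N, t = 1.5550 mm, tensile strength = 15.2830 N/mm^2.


Formula: w = F / (TS * t)
Substituting: w = 561.3780 / (15.2830 * 1.5550)
Result: 23.6220 mm


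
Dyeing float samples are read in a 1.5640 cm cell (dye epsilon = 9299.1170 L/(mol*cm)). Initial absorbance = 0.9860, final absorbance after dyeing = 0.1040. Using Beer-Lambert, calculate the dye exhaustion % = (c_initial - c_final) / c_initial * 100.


c_initial = A_i / (epsilon * l) = 0.9860 / (9299.1170 * 1.5640) = 6.7795e-05 mol/L
c_final = A_f / (epsilon * l) = 0.1040 / (9299.1170 * 1.5640) = 7.1508e-06 mol/L
Exhaustion = (c_initial - c_final) / c_initial * 100 = (6.7795e-05 - 7.1508e-06) / 6.7795e-05 * 100 = 89.4523 %


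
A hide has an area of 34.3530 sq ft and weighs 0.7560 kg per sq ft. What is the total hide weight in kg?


Formula: Weight = area * weight_per_sqft
Substituting: Weight = 34.3530 * 0.7560
Result: 25.9709 kg


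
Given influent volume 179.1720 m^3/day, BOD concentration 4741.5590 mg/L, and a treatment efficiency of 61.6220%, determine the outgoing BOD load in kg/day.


Load_in = volume * conc / 1000 = 179.1720 * 4741.5590 / 1000 = 849.5546 kg/day
Removed = Load_in * eff / 100 = 849.5546 * 61.6220 / 100 = 523.5125 kg/day
Load_out = Load_in - Removed = 849.5546 - 523.5125 = 326.0421 kg/day


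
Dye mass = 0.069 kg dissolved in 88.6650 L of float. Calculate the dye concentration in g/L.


Formula: Conc = dye_mass(kg) / volume(L) * 1000
Substituting: Conc = 0.069 / 88.6650 * 1000
Result: 0.7782 g/L


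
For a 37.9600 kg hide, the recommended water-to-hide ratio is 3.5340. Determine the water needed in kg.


Formula: Water = hide_weight * ratio
Substituting: Water = 37.9600 * 3.5340
Result: 134.1506 kg


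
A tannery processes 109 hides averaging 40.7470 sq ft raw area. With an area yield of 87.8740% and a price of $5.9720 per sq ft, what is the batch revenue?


Raw_total = N * avg_area = 109 * 40.7470 = 4441.4230 sq ft
Finished = Raw_total * yield / 100 = 4441.4230 * 87.8740 / 100 = 3902.8560 sq ft
Value = Finished * price = 3902.8560 * 5.9720 = 23307.8563 $


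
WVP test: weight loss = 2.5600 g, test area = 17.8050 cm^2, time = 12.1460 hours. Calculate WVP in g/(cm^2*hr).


Formula: WVP = loss / (area * time)
Substituting: WVP = 2.5600 / (17.8050 * 12.1460)
Result: 0.0118376 g/(cm^2*hr)


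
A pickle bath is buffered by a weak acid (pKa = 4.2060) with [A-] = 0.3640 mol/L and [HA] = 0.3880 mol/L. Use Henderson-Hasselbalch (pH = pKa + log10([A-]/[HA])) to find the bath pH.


ratio = [A-] / [HA] = 0.3640 / 0.3880 = 0.9381
log10(ratio) = -0.0277303
pH = pKa + log10(ratio) = 4.2060 - 0.0277303 = 4.1783


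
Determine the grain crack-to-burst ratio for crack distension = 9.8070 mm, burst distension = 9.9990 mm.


Formula: Ratio = crack / burst
Substituting: Ratio = 9.8070 / 9.9990
Result: 0.9808


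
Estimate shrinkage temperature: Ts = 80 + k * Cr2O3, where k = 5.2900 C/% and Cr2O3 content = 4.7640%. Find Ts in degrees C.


Formula: Ts = 80 + k * Cr2O3
Substituting: Ts = 80 + 5.2900 * 4.7640
Result: 105.2016 C


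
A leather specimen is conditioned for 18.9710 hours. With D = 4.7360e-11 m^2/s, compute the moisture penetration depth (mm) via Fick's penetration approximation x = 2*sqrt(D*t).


t = 18.9710 hr * 3600 = 68295.6000 s
D * t = 4.7360e-11 * 68295.6000 = 3.2345e-06
x = 2 * sqrt(D*t) = 2 * sqrt(3.2345e-06) = 0.00359693 m = 3.5969 mm


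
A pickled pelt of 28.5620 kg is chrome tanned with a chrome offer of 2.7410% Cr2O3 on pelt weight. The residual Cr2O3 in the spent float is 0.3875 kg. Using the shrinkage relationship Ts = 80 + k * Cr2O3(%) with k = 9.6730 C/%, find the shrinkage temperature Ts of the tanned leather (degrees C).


Offered = pelt * offer_pct / 100 = 28.5620 * 2.7410 / 100 = 0.7829 kg
Uptake = offered - residual = 0.7829 - 0.3875 = 0.3954 kg
Cr2O3% on pelt = uptake / pelt * 100 = 0.3954 / 28.5620 * 100 = 1.3843 %
Ts = 80 + k * Cr2O3% = 80 + 9.6730 * 1.3843 = 93.3904 C


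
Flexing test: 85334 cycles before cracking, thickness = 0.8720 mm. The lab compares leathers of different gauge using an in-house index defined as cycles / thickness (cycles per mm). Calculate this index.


Formula: Index = cycles / thickness
Substituting: Index = 85334 / 0.8720
Result: 97860.0917 cycles/mm


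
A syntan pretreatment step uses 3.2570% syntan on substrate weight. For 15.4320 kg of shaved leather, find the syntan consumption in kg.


Formula: Syntan = substrate * pct / 100
Substituting: Syntan = 15.4320 * 3.2570 / 100
Result: 0.5026 kg


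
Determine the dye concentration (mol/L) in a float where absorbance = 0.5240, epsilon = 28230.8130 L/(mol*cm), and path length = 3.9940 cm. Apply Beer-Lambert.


Formula: c = A / (epsilon * l)
Substituting: c = 0.5240 / (28230.8130 * 3.9940)
Result: 4.6473e-06 mol/L


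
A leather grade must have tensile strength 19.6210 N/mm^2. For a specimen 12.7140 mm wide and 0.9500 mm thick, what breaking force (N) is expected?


Formula: F = TS * w * t
Substituting: F = 19.6210 * 12.7140 * 0.9500
Result: 236.9883 N


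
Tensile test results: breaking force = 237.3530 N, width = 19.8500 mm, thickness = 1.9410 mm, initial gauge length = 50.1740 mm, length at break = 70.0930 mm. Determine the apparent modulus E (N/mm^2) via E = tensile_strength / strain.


TS = F / (w * t) = 237.3530 / (19.8500 * 1.9410) = 6.1604 N/mm^2
strain = (Lf - L0) / L0 = (70.0930 - 50.1740) / 50.1740 = 0.3970
E = TS / strain = 6.1604 / 0.3970 = 15.5174 N/mm^2


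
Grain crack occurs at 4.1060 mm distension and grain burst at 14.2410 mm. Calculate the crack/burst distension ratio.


Formula: Ratio = crack / burst
Substituting: Ratio = 4.1060 / 14.2410
Result: 0.2883


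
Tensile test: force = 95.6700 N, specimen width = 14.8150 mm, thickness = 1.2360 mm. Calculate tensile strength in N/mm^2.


Formula: TS = force / (width * thickness)
Substituting: TS = 95.6700 / (14.8150 * 1.2360)
Result: 5.2246 N/mm^2


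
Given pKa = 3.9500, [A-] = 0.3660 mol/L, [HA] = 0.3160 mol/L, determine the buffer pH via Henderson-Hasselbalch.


ratio = [A-] / [HA] = 0.3660 / 0.3160 = 1.1582
log10(ratio) = 0.063794
pH = pKa + log10(ratio) = 3.9500 + 0.063794 = 4.0138


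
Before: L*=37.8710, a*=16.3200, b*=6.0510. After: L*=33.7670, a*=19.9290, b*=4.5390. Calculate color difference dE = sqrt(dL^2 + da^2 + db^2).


dL = -4.1040, da = 3.6090, db = -1.5120
dE = sqrt((-4.1040)^2 + 3.6090^2 + (-1.5120)^2) = 5.6704


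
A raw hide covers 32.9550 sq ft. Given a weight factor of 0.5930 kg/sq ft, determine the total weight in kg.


Formula: Weight = area * weight_per_sqft
Substituting: Weight = 32.9550 * 0.5930
Result: 19.5423 kg


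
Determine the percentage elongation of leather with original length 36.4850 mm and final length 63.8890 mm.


Formula: Elongation = (Lf - L0) / L0 * 100
Substituting: Elongation = (63.8890 - 36.4850) / 36.4850 * 100
Result: 75.1103 %


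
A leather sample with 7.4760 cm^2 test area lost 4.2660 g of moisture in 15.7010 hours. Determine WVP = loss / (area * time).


Formula: WVP = loss / (area * time)
Substituting: WVP = 4.2660 / (7.4760 * 15.7010)
Result: 0.0363433 g/(cm^2*hr)


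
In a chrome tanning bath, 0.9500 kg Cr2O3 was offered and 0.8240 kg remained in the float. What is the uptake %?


Formula: Uptake = (offered - residual) / offered * 100
Substituting: Uptake = (0.9500 - 0.8240) / 0.9500 * 100
Result: 13.2632 %


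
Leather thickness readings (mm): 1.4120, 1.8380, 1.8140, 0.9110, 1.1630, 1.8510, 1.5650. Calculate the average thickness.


Formula: Average = sum / n
Substituting: Average = 10.5540 / 7
Result: 1.5077 mm


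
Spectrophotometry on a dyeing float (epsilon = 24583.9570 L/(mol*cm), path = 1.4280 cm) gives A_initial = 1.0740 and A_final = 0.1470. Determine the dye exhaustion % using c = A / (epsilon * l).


c_initial = A_i / (epsilon * l) = 1.0740 / (24583.9570 * 1.4280) = 3.0593e-05 mol/L
c_final = A_f / (epsilon * l) = 0.1470 / (24583.9570 * 1.4280) = 4.1873e-06 mol/L
Exhaustion = (c_initial - c_final) / c_initial * 100 = (3.0593e-05 - 4.1873e-06) / 3.0593e-05 * 100 = 86.3128 %


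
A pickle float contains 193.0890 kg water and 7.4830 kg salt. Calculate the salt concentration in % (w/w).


Formula: Conc = salt / (water + salt) * 100
Substituting: Conc = 7.4830 / (193.0890 + 7.4830) * 100
Result: 3.7308 %


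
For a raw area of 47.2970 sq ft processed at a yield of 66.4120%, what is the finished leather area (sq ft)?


Formula: finished = raw * yield / 100
Substituting: finished = 47.2970 * 66.4120 / 100
Result: 31.4109 sq ft


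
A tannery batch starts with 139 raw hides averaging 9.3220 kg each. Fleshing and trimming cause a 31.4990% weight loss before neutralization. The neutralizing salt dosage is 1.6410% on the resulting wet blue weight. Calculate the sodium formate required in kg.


Total_raw = N * avg_wt = 139 * 9.3220 = 1295.7580 kg
Substrate = Total_raw * (1 - loss/100) = 1295.7580 * (1 - 31.4990/100) = 887.6072 kg
Neutralizer = Substrate * pct / 100 = 887.6072 * 1.6410 / 100 = 14.5656 kg


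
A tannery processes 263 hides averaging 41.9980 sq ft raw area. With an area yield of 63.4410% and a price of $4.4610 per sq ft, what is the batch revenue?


Raw_total = N * avg_area = 263 * 41.9980 = 11045.4740 sq ft
Finished = Raw_total * yield / 100 = 11045.4740 * 63.4410 / 100 = 7007.3592 sq ft
Value = Finished * price = 7007.3592 * 4.4610 = 31259.8292 $


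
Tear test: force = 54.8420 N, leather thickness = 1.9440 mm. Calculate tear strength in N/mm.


Formula: Tear strength = force / thickness
Substituting: Tear strength = 54.8420 / 1.9440
Result: 28.2109 N/mm


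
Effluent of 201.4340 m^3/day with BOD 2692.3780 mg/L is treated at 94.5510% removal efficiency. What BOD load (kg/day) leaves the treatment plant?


Load_in = volume * conc / 1000 = 201.4340 * 2692.3780 / 1000 = 542.3365 kg/day
Removed = Load_in * eff / 100 = 542.3365 * 94.5510 / 100 = 512.7846 kg/day
Load_out = Load_in - Removed = 542.3365 - 512.7846 = 29.5519 kg/day


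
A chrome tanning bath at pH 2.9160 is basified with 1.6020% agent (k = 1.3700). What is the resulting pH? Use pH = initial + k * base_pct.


Formula: pH_final = pH_initial + k * base_pct
Substituting: pH_final = 2.9160 + 1.3700 * 1.6020
Result: 5.1107


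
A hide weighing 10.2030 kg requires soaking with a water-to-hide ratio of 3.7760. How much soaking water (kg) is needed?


Formula: Water = hide_weight * ratio
Substituting: Water = 10.2030 * 3.7760
Result: 38.5265 kg


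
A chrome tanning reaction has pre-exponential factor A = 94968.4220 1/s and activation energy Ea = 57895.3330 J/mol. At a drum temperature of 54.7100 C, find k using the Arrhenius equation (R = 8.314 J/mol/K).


T_K = T_C + 273.15 = 54.7100 + 273.15 = 327.8600 K
exponent = -Ea / (R * T_K) = -57895.3330 / (8.314 * 327.8600) = -21.2395
k = A * exp(exponent) = 94968.4220 * exp(-21.2395) = 5.6671e-05 1/s


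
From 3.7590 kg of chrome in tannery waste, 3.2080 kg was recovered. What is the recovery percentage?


Formula: Recovery = recovered / input * 100
Substituting: Recovery = 3.2080 / 3.7590 * 100
Result: 85.3418 %


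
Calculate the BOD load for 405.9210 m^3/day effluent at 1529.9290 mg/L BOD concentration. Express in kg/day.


Formula: BOD_load = volume * conc / 1000
Substituting: BOD_load = 405.9210 * 1529.9290 / 1000
Result: 621.0303 kg/day


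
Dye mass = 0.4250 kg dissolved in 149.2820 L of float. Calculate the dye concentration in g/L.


Formula: Conc = dye_mass(kg) / volume(L) * 1000
Substituting: Conc = 0.4250 / 149.2820 * 1000
Result: 2.8470 g/L


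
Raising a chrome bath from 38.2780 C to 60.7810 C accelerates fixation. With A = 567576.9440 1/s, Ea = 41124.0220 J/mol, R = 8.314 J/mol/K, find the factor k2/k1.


T1 = 38.2780 + 273.15 = 311.4280 K; T2 = 60.7810 + 273.15 = 333.9310 K
k1 = A * exp(-Ea/(R*T1)) = 567576.9440 * exp(-41124.0220/(8.314*311.4280)) = 0.0718123 1/s
k2 = A * exp(-Ea/(R*T2)) = 567576.9440 * exp(-41124.0220/(8.314*333.9310)) = 0.2094 1/s
k2/k1 = 0.2094 / 0.0718123 = 2.9163


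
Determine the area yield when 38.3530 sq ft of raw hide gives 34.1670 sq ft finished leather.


Formula: Yield = finished / raw * 100
Substituting: Yield = 34.1670 / 38.3530 * 100
Result: 89.0856 %


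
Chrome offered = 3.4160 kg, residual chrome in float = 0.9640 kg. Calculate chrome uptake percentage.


Formula: Uptake = (offered - residual) / offered * 100
Substituting: Uptake = (3.4160 - 0.9640) / 3.4160 * 100
Result: 71.7799 %


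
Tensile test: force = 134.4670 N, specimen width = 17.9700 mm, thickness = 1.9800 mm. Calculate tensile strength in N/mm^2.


Formula: TS = force / (width * thickness)
Substituting: TS = 134.4670 / (17.9700 * 1.9800)
Result: 3.7792 N/mm^2


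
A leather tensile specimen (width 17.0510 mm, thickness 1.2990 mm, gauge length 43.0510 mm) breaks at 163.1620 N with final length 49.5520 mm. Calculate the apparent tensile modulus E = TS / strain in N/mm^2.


TS = F / (w * t) = 163.1620 / (17.0510 * 1.2990) = 7.3665 N/mm^2
strain = (Lf - L0) / L0 = (49.5520 - 43.0510) / 43.0510 = 0.1510
E = TS / strain = 7.3665 / 0.1510 = 48.7824 N/mm^2


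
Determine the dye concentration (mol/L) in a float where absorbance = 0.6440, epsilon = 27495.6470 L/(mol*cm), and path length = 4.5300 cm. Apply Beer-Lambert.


Formula: c = A / (epsilon * l)
Substituting: c = 0.6440 / (27495.6470 * 4.5300)
Result: 5.1704e-06 mol/L


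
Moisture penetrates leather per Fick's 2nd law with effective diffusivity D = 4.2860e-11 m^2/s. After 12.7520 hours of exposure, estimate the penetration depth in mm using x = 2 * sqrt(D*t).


t = 12.7520 hr * 3600 = 45907.2000 s
D * t = 4.2860e-11 * 45907.2000 = 1.9676e-06
x = 2 * sqrt(D*t) = 2 * sqrt(1.9676e-06) = 0.00280541 m = 2.8054 mm


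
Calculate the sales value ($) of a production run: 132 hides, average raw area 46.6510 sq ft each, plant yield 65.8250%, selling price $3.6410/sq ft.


Raw_total = N * avg_area = 132 * 46.6510 = 6157.9320 sq ft
Finished = Raw_total * yield / 100 = 6157.9320 * 65.8250 / 100 = 4053.4587 sq ft
Value = Finished * price = 4053.4587 * 3.6410 = 14758.6433 $


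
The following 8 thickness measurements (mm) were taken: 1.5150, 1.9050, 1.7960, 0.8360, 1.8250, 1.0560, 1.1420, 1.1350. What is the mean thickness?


Formula: Average = sum / n
Substituting: Average = 11.2100 / 8
Result: 1.4012 mm


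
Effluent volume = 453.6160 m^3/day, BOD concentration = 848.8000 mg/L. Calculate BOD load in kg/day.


Formula: BOD_load = volume * conc / 1000
Substituting: BOD_load = 453.6160 * 848.8000 / 1000
Result: 385.0293 kg/day
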